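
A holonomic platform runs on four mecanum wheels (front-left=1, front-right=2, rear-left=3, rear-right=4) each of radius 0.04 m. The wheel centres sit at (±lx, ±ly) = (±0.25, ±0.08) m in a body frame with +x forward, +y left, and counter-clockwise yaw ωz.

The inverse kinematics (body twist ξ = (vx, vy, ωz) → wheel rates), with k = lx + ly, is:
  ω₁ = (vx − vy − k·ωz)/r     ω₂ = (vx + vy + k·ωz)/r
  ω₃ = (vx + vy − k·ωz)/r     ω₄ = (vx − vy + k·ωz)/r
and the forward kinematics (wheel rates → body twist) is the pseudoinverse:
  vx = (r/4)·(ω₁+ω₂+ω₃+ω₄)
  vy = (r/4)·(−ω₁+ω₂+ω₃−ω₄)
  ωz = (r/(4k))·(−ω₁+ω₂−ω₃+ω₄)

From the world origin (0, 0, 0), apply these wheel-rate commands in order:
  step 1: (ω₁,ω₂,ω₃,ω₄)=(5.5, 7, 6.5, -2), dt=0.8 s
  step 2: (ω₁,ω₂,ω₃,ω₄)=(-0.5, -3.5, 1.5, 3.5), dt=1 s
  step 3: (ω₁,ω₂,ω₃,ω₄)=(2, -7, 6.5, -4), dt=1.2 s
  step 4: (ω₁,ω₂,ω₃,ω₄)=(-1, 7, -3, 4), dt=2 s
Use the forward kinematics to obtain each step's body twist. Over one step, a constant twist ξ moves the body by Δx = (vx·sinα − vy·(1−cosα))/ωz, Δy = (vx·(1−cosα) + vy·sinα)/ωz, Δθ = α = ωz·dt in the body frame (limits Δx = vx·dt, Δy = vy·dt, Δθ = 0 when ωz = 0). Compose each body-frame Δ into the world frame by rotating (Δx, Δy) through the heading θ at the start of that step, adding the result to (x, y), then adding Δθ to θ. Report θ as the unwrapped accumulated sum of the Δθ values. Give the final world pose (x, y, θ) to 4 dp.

step 1: ξ=(vx,vy,ωz)=(0.1700, 0.1000, -0.2121), dt=0.8 → body Δ=(0.1421, 0.0681, -0.1697) → world pose (0.1421, 0.0681, -0.1697)
step 2: ξ=(vx,vy,ωz)=(0.0100, -0.0500, -0.0303), dt=1.0 → body Δ=(0.0092, -0.0501, -0.0303) → world pose (0.1428, 0.0171, -0.2000)
step 3: ξ=(vx,vy,ωz)=(-0.0250, 0.0150, -0.5909), dt=1.2 → body Δ=(-0.0214, 0.0267, -0.7091) → world pose (0.1271, 0.0476, -0.9091)
step 4: ξ=(vx,vy,ωz)=(0.0700, 0.0100, 0.4545), dt=2.0 → body Δ=(0.1130, 0.0767, 0.9091) → world pose (0.2570, 0.0056, 0.0000)

(0.2570, 0.0056, 0.0000)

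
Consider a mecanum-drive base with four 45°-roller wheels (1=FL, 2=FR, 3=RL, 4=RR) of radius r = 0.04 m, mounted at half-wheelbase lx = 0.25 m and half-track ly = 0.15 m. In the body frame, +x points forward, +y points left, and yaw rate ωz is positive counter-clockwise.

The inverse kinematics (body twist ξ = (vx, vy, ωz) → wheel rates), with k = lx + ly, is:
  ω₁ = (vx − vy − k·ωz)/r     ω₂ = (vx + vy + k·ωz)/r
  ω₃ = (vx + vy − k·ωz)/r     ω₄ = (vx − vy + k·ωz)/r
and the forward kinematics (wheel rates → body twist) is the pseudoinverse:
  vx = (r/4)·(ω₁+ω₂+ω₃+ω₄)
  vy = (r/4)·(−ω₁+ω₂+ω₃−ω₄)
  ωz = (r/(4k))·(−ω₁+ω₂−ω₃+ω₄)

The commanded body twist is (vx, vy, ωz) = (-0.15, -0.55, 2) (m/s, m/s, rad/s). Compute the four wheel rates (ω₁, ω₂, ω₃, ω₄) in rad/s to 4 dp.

(-10.0000, 2.5000, -37.5000, 30.0000)

k = lx + ly = 0.25 + 0.15 = 0.4000;  k·ωz = 0.4000·2 = 0.8000
ω₁ (FL) = (vx − vy − k·ωz)/r = -0.4000/0.04 = -10.0000
ω₂ (FR) = (vx + vy + k·ωz)/r = 0.1000/0.04 = 2.5000
ω₃ (RL) = (vx + vy − k·ωz)/r = -1.5000/0.04 = -37.5000
ω₄ (RR) = (vx − vy + k·ωz)/r = 1.2000/0.04 = 30.0000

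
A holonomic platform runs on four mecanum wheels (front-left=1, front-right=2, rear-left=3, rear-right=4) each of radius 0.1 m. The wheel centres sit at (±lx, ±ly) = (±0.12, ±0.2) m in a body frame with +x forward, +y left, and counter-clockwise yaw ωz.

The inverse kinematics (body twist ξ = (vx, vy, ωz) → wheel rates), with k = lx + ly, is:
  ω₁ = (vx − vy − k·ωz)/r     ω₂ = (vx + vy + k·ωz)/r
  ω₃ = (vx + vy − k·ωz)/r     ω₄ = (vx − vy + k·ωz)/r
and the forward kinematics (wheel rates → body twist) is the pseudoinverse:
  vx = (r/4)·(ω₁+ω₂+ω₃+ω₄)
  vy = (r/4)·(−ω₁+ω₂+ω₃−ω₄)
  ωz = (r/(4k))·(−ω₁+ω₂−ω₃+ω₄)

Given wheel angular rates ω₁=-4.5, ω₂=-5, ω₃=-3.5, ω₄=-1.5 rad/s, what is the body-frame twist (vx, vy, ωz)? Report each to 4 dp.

k = lx + ly = 0.12 + 0.2 = 0.3200
ω₁+ω₂+ω₃+ω₄ = -14.5000  →  vx = (0.1/4)·-14.5000 = -0.3625
−ω₁+ω₂+ω₃−ω₄ = -2.5000  →  vy = (0.1/4)·-2.5000 = -0.0625
−ω₁+ω₂−ω₃+ω₄ = 1.5000  →  ωz = (0.1/1.2800)·1.5000 = 0.1172

(-0.3625, -0.0625, 0.1172)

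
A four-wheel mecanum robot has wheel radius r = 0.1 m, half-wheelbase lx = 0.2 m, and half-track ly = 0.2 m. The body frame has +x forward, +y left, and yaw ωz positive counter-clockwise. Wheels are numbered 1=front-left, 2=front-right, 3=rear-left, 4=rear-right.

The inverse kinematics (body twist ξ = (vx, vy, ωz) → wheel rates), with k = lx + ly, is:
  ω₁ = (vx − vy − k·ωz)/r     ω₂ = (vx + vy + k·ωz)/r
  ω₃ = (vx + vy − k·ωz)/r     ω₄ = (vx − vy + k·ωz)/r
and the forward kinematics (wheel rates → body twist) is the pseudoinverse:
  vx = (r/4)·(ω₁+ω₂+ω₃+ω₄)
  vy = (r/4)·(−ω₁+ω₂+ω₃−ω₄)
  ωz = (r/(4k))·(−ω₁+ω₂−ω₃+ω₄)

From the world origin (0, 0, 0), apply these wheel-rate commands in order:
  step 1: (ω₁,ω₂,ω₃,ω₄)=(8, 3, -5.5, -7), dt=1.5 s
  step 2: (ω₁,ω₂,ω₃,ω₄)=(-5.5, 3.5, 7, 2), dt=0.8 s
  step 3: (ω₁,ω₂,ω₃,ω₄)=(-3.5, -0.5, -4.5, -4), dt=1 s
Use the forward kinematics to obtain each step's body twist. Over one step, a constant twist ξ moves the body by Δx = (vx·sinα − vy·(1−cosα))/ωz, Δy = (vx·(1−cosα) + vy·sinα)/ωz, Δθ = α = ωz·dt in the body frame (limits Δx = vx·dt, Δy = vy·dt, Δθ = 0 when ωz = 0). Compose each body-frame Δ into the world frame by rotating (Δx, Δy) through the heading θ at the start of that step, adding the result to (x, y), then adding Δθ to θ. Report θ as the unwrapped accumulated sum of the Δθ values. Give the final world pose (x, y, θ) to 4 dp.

(-0.1128, 0.2210, -0.1906)

step 1: ξ=(vx,vy,ωz)=(-0.0375, -0.0875, -0.4062), dt=1.5 → body Δ=(-0.0916, -0.1067, -0.6094) → world pose (-0.0916, -0.1067, -0.6094)
step 2: ξ=(vx,vy,ωz)=(0.1750, 0.3500, 0.2500), dt=0.8 → body Δ=(0.1112, 0.2921, 0.2000) → world pose (0.1667, 0.0692, -0.4094)
step 3: ξ=(vx,vy,ωz)=(-0.3125, 0.0625, 0.2188), dt=1.0 → body Δ=(-0.3168, 0.0280, 0.2188) → world pose (-0.1128, 0.2210, -0.1906)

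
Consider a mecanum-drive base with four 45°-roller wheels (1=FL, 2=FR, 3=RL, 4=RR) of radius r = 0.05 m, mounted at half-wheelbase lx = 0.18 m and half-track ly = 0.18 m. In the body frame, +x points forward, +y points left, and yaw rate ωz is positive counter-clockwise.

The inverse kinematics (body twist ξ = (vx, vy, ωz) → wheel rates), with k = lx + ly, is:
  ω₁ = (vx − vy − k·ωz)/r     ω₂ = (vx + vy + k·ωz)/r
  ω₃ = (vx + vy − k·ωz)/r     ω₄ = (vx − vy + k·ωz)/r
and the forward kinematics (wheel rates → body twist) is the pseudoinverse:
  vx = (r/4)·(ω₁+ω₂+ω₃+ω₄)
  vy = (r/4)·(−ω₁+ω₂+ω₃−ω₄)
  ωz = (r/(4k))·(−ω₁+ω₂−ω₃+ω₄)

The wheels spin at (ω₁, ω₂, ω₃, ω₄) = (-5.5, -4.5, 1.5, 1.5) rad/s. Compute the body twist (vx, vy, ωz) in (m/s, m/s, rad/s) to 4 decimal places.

k = lx + ly = 0.18 + 0.18 = 0.3600
ω₁+ω₂+ω₃+ω₄ = -7.0000  →  vx = (0.05/4)·-7.0000 = -0.0875
−ω₁+ω₂+ω₃−ω₄ = 1.0000  →  vy = (0.05/4)·1.0000 = 0.0125
−ω₁+ω₂−ω₃+ω₄ = 1.0000  →  ωz = (0.05/1.4400)·1.0000 = 0.0347

(-0.0875, 0.0125, 0.0347)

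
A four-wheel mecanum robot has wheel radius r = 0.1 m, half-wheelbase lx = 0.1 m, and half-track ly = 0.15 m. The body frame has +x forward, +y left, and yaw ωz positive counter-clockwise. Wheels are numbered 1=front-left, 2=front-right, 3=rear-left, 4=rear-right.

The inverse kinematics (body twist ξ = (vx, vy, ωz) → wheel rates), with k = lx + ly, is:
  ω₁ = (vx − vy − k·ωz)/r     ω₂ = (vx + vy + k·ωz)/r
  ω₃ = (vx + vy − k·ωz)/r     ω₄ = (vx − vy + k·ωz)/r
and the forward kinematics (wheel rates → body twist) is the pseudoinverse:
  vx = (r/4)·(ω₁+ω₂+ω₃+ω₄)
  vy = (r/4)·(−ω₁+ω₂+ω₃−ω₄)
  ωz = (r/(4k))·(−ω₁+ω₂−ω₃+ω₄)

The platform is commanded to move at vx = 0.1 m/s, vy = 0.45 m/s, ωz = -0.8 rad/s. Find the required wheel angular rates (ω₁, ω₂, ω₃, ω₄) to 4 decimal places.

k = lx + ly = 0.1 + 0.15 = 0.2500;  k·ωz = 0.2500·-0.8 = -0.2000
ω₁ (FL) = (vx − vy − k·ωz)/r = -0.1500/0.1 = -1.5000
ω₂ (FR) = (vx + vy + k·ωz)/r = 0.3500/0.1 = 3.5000
ω₃ (RL) = (vx + vy − k·ωz)/r = 0.7500/0.1 = 7.5000
ω₄ (RR) = (vx − vy + k·ωz)/r = -0.5500/0.1 = -5.5000

(-1.5000, 3.5000, 7.5000, -5.5000)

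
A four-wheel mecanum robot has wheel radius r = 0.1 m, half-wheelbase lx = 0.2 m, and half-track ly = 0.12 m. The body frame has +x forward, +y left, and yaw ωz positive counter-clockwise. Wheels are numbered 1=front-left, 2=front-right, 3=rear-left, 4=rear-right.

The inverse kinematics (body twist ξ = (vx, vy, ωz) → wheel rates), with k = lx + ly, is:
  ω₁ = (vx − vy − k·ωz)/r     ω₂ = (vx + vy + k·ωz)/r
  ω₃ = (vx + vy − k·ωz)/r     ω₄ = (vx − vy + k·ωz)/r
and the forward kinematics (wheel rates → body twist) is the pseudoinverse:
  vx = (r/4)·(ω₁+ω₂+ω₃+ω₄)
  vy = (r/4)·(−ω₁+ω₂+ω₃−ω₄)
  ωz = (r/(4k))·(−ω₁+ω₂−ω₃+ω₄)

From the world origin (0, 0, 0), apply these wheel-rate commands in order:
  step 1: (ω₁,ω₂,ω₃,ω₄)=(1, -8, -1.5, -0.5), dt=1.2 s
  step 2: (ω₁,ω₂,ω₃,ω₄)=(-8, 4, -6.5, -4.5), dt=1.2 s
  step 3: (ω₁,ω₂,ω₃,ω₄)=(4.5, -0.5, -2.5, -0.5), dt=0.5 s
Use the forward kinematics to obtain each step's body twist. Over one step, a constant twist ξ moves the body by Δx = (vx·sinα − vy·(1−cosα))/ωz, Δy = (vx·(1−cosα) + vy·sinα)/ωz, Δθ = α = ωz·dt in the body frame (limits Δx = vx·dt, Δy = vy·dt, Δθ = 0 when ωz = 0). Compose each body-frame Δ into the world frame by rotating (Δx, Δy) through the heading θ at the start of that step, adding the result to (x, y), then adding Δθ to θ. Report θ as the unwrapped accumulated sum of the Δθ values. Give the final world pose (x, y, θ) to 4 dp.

(-0.6900, 0.0703, 0.4453)

step 1: ξ=(vx,vy,ωz)=(-0.2250, -0.2500, -0.6250), dt=1.2 → body Δ=(-0.3527, -0.1761, -0.7500) → world pose (-0.3527, -0.1761, -0.7500)
step 2: ξ=(vx,vy,ωz)=(-0.3750, 0.2500, 1.0938), dt=1.2 → body Δ=(-0.5017, -0.0343, 1.3125) → world pose (-0.7432, 0.1408, 0.5625)
step 3: ξ=(vx,vy,ωz)=(0.0250, -0.1750, -0.2344), dt=0.5 → body Δ=(0.0074, -0.0880, -0.1172) → world pose (-0.6900, 0.0703, 0.4453)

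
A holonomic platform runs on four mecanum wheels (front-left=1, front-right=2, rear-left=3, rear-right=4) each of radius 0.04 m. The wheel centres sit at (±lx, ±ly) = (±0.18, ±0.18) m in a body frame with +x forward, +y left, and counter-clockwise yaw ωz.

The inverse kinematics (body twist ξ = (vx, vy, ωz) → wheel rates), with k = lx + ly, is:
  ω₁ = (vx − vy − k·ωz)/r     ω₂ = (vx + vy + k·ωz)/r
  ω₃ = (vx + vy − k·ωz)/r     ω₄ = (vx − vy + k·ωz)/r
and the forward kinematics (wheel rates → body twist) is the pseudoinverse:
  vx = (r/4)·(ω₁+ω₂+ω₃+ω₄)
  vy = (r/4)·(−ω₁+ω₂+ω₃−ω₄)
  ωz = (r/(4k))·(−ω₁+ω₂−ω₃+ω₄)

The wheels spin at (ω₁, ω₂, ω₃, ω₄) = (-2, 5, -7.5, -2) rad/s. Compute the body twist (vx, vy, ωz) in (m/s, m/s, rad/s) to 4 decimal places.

k = lx + ly = 0.18 + 0.18 = 0.3600
ω₁+ω₂+ω₃+ω₄ = -6.5000  →  vx = (0.04/4)·-6.5000 = -0.0650
−ω₁+ω₂+ω₃−ω₄ = 1.5000  →  vy = (0.04/4)·1.5000 = 0.0150
−ω₁+ω₂−ω₃+ω₄ = 12.5000  →  ωz = (0.04/1.4400)·12.5000 = 0.3472

(-0.0650, 0.0150, 0.3472)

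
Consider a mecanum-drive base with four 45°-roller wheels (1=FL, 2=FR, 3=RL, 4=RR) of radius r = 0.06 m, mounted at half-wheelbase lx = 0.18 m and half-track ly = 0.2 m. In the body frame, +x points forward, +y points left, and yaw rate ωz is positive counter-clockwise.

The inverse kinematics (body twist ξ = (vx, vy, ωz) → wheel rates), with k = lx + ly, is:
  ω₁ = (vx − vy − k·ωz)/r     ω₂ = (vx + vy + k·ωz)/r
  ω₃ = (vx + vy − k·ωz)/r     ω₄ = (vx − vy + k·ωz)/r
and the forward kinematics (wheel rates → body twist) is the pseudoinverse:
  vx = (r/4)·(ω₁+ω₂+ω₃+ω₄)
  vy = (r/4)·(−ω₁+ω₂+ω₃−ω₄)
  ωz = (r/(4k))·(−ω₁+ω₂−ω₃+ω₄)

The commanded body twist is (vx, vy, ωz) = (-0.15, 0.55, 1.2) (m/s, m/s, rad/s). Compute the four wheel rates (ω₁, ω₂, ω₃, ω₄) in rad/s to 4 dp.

(-19.2667, 14.2667, -0.9333, -4.0667)

k = lx + ly = 0.18 + 0.2 = 0.3800;  k·ωz = 0.3800·1.2 = 0.4560
ω₁ (FL) = (vx − vy − k·ωz)/r = -1.1560/0.06 = -19.2667
ω₂ (FR) = (vx + vy + k·ωz)/r = 0.8560/0.06 = 14.2667
ω₃ (RL) = (vx + vy − k·ωz)/r = -0.0560/0.06 = -0.9333
ω₄ (RR) = (vx − vy + k·ωz)/r = -0.2440/0.06 = -4.0667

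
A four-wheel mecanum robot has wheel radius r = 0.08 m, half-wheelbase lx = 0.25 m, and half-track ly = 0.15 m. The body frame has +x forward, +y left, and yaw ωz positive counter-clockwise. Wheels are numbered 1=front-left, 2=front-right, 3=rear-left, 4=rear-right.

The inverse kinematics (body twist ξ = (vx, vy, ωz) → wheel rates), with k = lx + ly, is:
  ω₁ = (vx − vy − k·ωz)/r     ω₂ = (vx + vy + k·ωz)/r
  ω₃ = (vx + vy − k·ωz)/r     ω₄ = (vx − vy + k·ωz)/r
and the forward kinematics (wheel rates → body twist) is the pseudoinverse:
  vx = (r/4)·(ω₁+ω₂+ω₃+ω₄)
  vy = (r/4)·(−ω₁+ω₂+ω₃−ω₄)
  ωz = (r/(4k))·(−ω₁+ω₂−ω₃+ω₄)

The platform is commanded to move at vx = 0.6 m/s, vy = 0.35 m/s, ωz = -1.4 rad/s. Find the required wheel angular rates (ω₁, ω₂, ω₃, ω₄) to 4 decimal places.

k = lx + ly = 0.25 + 0.15 = 0.4000;  k·ωz = 0.4000·-1.4 = -0.5600
ω₁ (FL) = (vx − vy − k·ωz)/r = 0.8100/0.08 = 10.1250
ω₂ (FR) = (vx + vy + k·ωz)/r = 0.3900/0.08 = 4.8750
ω₃ (RL) = (vx + vy − k·ωz)/r = 1.5100/0.08 = 18.8750
ω₄ (RR) = (vx − vy + k·ωz)/r = -0.3100/0.08 = -3.8750

(10.1250, 4.8750, 18.8750, -3.8750)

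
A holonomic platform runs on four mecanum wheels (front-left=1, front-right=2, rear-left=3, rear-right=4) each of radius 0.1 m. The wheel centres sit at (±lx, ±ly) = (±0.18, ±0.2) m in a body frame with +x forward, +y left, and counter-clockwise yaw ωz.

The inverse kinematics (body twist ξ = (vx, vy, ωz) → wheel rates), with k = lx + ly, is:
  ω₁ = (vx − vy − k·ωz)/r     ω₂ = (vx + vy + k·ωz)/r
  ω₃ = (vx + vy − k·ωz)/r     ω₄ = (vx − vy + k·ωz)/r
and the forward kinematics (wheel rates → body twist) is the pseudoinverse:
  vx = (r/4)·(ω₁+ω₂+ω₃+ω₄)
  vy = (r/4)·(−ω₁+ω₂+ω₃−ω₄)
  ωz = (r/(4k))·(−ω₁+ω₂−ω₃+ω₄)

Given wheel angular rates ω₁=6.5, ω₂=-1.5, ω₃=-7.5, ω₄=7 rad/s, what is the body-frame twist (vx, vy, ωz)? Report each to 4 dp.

k = lx + ly = 0.18 + 0.2 = 0.3800
ω₁+ω₂+ω₃+ω₄ = 4.5000  →  vx = (0.1/4)·4.5000 = 0.1125
−ω₁+ω₂+ω₃−ω₄ = -22.5000  →  vy = (0.1/4)·-22.5000 = -0.5625
−ω₁+ω₂−ω₃+ω₄ = 6.5000  →  ωz = (0.1/1.5200)·6.5000 = 0.4276

(0.1125, -0.5625, 0.4276)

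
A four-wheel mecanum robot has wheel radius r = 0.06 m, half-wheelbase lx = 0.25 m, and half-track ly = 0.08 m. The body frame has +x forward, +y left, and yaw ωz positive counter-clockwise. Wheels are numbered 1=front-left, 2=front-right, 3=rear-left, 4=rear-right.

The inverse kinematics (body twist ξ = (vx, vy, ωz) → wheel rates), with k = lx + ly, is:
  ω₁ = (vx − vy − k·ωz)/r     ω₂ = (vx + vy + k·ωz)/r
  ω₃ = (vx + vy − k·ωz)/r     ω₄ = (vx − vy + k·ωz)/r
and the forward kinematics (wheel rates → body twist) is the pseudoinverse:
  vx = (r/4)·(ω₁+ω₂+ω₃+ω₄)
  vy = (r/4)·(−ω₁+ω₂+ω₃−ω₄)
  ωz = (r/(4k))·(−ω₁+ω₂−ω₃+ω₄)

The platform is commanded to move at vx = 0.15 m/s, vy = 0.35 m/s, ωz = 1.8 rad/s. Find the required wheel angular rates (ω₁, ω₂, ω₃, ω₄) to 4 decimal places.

(-13.2333, 18.2333, -1.5667, 6.5667)

k = lx + ly = 0.25 + 0.08 = 0.3300;  k·ωz = 0.3300·1.8 = 0.5940
ω₁ (FL) = (vx − vy − k·ωz)/r = -0.7940/0.06 = -13.2333
ω₂ (FR) = (vx + vy + k·ωz)/r = 1.0940/0.06 = 18.2333
ω₃ (RL) = (vx + vy − k·ωz)/r = -0.0940/0.06 = -1.5667
ω₄ (RR) = (vx − vy + k·ωz)/r = 0.3940/0.06 = 6.5667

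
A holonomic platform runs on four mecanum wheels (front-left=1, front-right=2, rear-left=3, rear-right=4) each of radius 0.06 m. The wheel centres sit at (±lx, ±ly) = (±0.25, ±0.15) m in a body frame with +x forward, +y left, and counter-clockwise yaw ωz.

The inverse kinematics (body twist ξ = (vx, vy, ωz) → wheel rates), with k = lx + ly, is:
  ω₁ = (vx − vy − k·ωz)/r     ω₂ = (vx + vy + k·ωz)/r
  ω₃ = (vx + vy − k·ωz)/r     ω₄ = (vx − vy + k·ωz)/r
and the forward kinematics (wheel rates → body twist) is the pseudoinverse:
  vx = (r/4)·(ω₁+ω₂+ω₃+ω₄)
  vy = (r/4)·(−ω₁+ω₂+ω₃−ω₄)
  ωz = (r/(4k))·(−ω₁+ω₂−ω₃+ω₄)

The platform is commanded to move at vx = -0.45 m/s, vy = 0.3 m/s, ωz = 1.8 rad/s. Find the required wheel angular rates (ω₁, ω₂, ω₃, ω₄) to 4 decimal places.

(-24.5000, 9.5000, -14.5000, -0.5000)

k = lx + ly = 0.25 + 0.15 = 0.4000;  k·ωz = 0.4000·1.8 = 0.7200
ω₁ (FL) = (vx − vy − k·ωz)/r = -1.4700/0.06 = -24.5000
ω₂ (FR) = (vx + vy + k·ωz)/r = 0.5700/0.06 = 9.5000
ω₃ (RL) = (vx + vy − k·ωz)/r = -0.8700/0.06 = -14.5000
ω₄ (RR) = (vx − vy + k·ωz)/r = -0.0300/0.06 = -0.5000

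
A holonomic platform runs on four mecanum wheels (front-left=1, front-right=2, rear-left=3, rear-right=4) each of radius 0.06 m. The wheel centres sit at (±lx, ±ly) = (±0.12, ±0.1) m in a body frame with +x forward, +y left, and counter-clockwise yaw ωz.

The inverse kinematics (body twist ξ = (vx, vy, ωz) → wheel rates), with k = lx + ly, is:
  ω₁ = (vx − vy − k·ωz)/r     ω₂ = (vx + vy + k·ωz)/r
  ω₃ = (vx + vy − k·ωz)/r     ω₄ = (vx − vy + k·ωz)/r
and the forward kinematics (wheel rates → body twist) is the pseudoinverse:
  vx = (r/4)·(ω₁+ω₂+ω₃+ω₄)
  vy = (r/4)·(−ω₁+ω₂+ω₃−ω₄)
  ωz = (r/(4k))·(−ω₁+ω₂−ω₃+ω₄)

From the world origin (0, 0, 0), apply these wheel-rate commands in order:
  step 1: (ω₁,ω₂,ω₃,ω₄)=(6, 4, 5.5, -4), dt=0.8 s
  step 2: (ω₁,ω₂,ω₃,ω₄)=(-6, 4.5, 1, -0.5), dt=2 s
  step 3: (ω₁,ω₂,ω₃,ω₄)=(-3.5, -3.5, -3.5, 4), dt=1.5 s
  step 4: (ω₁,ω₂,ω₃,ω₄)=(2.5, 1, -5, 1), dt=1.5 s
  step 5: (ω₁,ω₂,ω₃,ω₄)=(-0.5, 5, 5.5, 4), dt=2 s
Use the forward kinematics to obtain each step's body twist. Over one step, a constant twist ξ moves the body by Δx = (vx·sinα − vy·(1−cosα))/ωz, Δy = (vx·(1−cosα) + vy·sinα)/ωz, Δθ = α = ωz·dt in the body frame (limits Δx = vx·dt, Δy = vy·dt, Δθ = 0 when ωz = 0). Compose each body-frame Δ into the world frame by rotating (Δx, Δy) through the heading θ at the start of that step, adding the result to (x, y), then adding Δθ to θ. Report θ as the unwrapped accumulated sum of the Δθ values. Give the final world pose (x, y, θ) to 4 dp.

step 1: ξ=(vx,vy,ωz)=(0.1725, 0.1125, -0.7841), dt=0.8 → body Δ=(0.1564, 0.0423, -0.6273) → world pose (0.1564, 0.0423, -0.6273)
step 2: ξ=(vx,vy,ωz)=(-0.0150, 0.1800, 0.6136), dt=2.0 → body Δ=(-0.2176, 0.2600, 1.2273) → world pose (0.1329, 0.3805, 0.6000)
step 3: ξ=(vx,vy,ωz)=(-0.0975, -0.1125, 0.5114), dt=1.5 → body Δ=(-0.0707, -0.2061, 0.7670) → world pose (0.1909, 0.1705, 1.3670)
step 4: ξ=(vx,vy,ωz)=(-0.0075, -0.1125, 0.3068), dt=1.5 → body Δ=(0.0273, -0.1654, 0.4602) → world pose (0.3584, 0.1638, 1.8273)
step 5: ξ=(vx,vy,ωz)=(0.2100, 0.1050, 0.2727), dt=2.0 → body Δ=(0.3436, 0.3115, 0.5455) → world pose (-0.0301, 0.4171, 2.3727)

(-0.0301, 0.4171, 2.3727)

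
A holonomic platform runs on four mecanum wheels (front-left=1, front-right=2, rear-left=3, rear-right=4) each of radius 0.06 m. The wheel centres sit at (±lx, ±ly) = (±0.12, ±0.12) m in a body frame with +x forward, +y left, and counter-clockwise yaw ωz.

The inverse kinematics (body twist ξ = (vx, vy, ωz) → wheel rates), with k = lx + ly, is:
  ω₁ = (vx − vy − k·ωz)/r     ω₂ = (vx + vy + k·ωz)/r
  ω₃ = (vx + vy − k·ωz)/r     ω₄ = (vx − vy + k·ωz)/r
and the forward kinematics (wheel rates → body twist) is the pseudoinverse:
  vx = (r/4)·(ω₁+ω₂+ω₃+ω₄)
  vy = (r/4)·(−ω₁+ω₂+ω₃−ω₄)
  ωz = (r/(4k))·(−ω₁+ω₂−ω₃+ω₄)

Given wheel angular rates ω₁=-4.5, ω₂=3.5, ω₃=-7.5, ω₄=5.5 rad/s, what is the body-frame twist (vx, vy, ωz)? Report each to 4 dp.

k = lx + ly = 0.12 + 0.12 = 0.2400
ω₁+ω₂+ω₃+ω₄ = -3.0000  →  vx = (0.06/4)·-3.0000 = -0.0450
−ω₁+ω₂+ω₃−ω₄ = -5.0000  →  vy = (0.06/4)·-5.0000 = -0.0750
−ω₁+ω₂−ω₃+ω₄ = 21.0000  →  ωz = (0.06/0.9600)·21.0000 = 1.3125

(-0.0450, -0.0750, 1.3125)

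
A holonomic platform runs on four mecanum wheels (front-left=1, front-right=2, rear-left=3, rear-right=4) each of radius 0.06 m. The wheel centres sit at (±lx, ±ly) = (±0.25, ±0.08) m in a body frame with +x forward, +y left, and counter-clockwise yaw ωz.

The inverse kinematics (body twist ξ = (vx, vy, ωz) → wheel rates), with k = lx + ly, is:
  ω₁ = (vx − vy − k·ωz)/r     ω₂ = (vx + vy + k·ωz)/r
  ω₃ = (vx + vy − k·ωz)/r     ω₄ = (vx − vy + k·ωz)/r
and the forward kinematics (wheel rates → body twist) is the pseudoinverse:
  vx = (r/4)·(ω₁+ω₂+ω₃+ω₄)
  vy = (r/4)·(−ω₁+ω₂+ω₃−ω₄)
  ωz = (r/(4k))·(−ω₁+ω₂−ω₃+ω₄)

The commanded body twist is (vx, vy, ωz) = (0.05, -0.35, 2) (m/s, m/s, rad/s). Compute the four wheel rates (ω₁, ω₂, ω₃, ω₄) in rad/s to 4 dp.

(-4.3333, 6.0000, -16.0000, 17.6667)

k = lx + ly = 0.25 + 0.08 = 0.3300;  k·ωz = 0.3300·2 = 0.6600
ω₁ (FL) = (vx − vy − k·ωz)/r = -0.2600/0.06 = -4.3333
ω₂ (FR) = (vx + vy + k·ωz)/r = 0.3600/0.06 = 6.0000
ω₃ (RL) = (vx + vy − k·ωz)/r = -0.9600/0.06 = -16.0000
ω₄ (RR) = (vx − vy + k·ωz)/r = 1.0600/0.06 = 17.6667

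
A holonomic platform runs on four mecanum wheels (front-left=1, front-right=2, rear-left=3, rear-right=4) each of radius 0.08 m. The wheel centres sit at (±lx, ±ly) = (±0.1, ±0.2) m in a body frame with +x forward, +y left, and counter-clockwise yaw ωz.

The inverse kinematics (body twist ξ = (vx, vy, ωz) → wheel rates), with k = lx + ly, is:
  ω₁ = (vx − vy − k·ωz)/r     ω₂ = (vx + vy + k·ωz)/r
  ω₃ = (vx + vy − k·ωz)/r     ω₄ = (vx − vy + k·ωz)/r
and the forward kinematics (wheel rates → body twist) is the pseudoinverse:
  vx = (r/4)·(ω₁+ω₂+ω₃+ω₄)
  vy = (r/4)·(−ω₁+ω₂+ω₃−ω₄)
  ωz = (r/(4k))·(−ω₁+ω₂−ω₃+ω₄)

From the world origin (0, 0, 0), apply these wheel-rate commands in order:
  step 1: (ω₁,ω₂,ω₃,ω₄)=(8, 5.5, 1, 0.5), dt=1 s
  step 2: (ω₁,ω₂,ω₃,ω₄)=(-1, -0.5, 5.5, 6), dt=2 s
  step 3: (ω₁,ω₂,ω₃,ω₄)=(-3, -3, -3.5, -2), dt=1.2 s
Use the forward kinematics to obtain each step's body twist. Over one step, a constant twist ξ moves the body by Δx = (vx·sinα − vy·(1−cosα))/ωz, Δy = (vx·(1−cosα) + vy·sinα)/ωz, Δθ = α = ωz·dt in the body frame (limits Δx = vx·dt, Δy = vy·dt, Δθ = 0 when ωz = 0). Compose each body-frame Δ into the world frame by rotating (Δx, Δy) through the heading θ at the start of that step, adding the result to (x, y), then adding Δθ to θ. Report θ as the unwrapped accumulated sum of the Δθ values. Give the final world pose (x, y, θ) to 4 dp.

(0.4141, -0.1569, 0.0533)

step 1: ξ=(vx,vy,ωz)=(0.3000, -0.0400, -0.2000), dt=1.0 → body Δ=(0.2940, -0.0696, -0.2000) → world pose (0.2940, -0.0696, -0.2000)
step 2: ξ=(vx,vy,ωz)=(0.2000, 0.0000, 0.0667), dt=2.0 → body Δ=(0.3988, 0.0266, 0.1333) → world pose (0.6902, -0.1228, -0.0667)
step 3: ξ=(vx,vy,ωz)=(-0.2300, -0.0300, 0.1000), dt=1.2 → body Δ=(-0.2732, -0.0525, 0.1200) → world pose (0.4141, -0.1569, 0.0533)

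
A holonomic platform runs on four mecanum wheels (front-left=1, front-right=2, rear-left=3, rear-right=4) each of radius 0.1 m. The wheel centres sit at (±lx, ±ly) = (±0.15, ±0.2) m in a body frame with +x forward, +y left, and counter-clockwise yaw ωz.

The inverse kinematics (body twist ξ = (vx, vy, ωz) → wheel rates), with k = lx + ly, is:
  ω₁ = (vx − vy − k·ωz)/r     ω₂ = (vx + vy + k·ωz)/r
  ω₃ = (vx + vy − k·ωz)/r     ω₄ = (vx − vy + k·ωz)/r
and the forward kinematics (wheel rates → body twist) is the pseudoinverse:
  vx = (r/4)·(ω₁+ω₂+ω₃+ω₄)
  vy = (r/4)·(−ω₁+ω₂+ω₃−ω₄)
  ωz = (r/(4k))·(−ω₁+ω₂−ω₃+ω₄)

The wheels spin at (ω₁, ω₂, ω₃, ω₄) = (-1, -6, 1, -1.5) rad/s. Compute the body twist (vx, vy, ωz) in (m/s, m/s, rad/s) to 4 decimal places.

k = lx + ly = 0.15 + 0.2 = 0.3500
ω₁+ω₂+ω₃+ω₄ = -7.5000  →  vx = (0.1/4)·-7.5000 = -0.1875
−ω₁+ω₂+ω₃−ω₄ = -2.5000  →  vy = (0.1/4)·-2.5000 = -0.0625
−ω₁+ω₂−ω₃+ω₄ = -7.5000  →  ωz = (0.1/1.4000)·-7.5000 = -0.5357

(-0.1875, -0.0625, -0.5357)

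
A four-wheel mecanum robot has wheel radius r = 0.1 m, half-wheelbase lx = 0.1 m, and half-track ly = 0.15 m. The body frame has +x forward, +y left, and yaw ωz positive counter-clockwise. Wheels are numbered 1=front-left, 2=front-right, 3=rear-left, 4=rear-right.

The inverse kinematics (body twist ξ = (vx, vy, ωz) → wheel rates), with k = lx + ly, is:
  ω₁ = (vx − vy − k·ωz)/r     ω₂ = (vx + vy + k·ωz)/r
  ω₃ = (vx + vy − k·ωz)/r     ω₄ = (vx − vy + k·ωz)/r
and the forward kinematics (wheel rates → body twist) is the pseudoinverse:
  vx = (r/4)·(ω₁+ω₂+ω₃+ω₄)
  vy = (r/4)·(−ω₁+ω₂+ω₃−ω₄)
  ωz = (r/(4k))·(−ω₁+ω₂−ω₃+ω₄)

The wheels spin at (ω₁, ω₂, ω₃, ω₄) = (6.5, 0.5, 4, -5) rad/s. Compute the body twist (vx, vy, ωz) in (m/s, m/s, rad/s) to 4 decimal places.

k = lx + ly = 0.1 + 0.15 = 0.2500
ω₁+ω₂+ω₃+ω₄ = 6.0000  →  vx = (0.1/4)·6.0000 = 0.1500
−ω₁+ω₂+ω₃−ω₄ = 3.0000  →  vy = (0.1/4)·3.0000 = 0.0750
−ω₁+ω₂−ω₃+ω₄ = -15.0000  →  ωz = (0.1/1.0000)·-15.0000 = -1.5000

(0.1500, 0.0750, -1.5000)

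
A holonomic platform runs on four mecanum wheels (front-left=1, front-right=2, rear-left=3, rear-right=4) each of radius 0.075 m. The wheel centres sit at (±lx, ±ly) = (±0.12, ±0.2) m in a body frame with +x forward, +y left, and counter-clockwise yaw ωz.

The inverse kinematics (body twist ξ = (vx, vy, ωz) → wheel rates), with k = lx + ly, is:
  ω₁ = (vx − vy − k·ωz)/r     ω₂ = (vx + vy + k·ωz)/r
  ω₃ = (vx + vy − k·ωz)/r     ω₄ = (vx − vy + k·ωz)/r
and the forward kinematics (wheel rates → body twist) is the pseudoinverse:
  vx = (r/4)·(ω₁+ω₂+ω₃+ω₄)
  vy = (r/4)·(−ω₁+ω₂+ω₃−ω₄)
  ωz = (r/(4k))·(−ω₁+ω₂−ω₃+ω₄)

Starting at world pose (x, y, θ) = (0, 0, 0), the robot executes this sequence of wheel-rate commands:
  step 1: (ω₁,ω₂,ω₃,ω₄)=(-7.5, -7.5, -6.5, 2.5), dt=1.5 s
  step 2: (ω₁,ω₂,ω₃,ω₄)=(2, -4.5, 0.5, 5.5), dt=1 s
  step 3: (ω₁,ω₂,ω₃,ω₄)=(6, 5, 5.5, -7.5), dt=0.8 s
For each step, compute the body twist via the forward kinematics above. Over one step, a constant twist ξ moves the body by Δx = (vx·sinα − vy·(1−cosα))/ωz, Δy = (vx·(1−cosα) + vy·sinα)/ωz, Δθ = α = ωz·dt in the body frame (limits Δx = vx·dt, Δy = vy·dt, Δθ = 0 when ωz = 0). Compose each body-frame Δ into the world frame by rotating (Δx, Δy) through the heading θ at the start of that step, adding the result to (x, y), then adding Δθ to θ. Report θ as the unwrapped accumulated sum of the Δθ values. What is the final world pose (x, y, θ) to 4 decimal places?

step 1: ξ=(vx,vy,ωz)=(-0.3563, -0.1688, 0.5273), dt=1.5 → body Δ=(-0.3854, -0.4281, 0.7910) → world pose (-0.3854, -0.4281, 0.7910)
step 2: ξ=(vx,vy,ωz)=(0.0656, -0.2156, -0.0879), dt=1.0 → body Δ=(0.0561, -0.2182, -0.0879) → world pose (-0.1908, -0.5417, 0.7031)
step 3: ξ=(vx,vy,ωz)=(0.1687, 0.2250, -0.8203), dt=0.8 → body Δ=(0.1825, 0.1246, -0.6562) → world pose (-0.1321, -0.3286, 0.0469)

(-0.1321, -0.3286, 0.0469)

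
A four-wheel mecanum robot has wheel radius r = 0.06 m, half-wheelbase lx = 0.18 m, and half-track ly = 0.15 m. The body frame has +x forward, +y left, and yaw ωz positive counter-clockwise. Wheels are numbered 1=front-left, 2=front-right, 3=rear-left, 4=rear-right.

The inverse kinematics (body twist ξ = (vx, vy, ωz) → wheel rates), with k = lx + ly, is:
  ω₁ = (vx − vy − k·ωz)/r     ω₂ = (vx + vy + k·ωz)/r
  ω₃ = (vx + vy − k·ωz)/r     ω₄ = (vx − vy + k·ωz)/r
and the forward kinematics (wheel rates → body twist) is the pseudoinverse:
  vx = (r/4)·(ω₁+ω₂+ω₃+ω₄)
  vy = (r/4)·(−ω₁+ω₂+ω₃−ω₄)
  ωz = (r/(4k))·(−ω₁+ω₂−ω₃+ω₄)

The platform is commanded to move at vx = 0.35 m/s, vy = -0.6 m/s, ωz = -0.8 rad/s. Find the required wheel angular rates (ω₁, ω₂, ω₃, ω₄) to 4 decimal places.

k = lx + ly = 0.18 + 0.15 = 0.3300;  k·ωz = 0.3300·-0.8 = -0.2640
ω₁ (FL) = (vx − vy − k·ωz)/r = 1.2140/0.06 = 20.2333
ω₂ (FR) = (vx + vy + k·ωz)/r = -0.5140/0.06 = -8.5667
ω₃ (RL) = (vx + vy − k·ωz)/r = 0.0140/0.06 = 0.2333
ω₄ (RR) = (vx − vy + k·ωz)/r = 0.6860/0.06 = 11.4333

(20.2333, -8.5667, 0.2333, 11.4333)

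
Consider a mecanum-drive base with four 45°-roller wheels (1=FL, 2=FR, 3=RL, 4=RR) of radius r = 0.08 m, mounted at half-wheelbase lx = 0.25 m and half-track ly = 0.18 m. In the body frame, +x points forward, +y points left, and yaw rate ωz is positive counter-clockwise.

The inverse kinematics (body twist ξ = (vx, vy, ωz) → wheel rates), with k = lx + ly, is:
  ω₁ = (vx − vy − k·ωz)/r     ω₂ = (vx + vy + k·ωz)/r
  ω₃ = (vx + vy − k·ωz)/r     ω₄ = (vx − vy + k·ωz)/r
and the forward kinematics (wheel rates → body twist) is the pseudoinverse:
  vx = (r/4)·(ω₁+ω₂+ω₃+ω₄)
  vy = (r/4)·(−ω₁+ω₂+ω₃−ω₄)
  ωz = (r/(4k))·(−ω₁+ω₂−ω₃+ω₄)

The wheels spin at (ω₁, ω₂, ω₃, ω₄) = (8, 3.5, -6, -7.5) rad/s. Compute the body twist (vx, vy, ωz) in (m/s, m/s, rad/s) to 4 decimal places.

k = lx + ly = 0.25 + 0.18 = 0.4300
ω₁+ω₂+ω₃+ω₄ = -2.0000  →  vx = (0.08/4)·-2.0000 = -0.0400
−ω₁+ω₂+ω₃−ω₄ = -3.0000  →  vy = (0.08/4)·-3.0000 = -0.0600
−ω₁+ω₂−ω₃+ω₄ = -6.0000  →  ωz = (0.08/1.7200)·-6.0000 = -0.2791

(-0.0400, -0.0600, -0.2791)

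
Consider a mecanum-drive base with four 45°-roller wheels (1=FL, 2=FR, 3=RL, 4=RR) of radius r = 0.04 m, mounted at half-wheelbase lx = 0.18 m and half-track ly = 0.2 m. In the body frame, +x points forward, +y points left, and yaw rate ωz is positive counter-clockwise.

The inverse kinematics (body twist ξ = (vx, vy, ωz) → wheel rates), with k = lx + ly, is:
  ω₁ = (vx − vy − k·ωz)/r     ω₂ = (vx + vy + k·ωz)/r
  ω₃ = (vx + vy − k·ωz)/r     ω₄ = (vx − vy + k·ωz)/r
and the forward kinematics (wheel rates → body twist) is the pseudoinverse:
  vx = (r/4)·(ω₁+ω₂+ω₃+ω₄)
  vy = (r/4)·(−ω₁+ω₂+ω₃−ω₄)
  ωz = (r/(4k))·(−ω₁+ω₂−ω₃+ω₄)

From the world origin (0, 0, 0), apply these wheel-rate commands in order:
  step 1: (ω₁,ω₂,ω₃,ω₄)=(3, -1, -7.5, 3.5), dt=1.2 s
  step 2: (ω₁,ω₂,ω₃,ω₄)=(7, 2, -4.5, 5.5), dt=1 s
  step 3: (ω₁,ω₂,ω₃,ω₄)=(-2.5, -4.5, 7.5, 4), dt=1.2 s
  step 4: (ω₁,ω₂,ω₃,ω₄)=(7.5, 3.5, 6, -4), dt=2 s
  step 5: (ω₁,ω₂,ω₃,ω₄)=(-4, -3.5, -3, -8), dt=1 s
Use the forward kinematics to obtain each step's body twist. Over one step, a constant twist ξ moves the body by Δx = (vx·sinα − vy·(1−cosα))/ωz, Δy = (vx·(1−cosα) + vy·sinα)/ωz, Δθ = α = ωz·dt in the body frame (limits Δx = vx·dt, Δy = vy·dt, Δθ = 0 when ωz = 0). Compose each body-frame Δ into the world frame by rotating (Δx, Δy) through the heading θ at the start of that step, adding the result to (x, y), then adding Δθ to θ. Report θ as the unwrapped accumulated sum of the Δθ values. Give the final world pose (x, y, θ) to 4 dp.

step 1: ξ=(vx,vy,ωz)=(-0.0200, -0.1500, 0.1842), dt=1.2 → body Δ=(-0.0040, -0.1812, 0.2211) → world pose (-0.0040, -0.1812, 0.2211)
step 2: ξ=(vx,vy,ωz)=(0.1000, -0.1500, 0.1316), dt=1.0 → body Δ=(0.1096, -0.1430, 0.1316) → world pose (0.1343, -0.2967, 0.3526)
step 3: ξ=(vx,vy,ωz)=(0.0450, 0.0150, -0.1447), dt=1.2 → body Δ=(0.0553, 0.0132, -0.1737) → world pose (0.1816, -0.2652, 0.1789)
step 4: ξ=(vx,vy,ωz)=(0.1300, 0.0600, -0.3684), dt=2.0 → body Δ=(0.2793, 0.0179, -0.7368) → world pose (0.4533, -0.1978, -0.5579)
step 5: ξ=(vx,vy,ωz)=(-0.1850, 0.0550, -0.1184), dt=1.0 → body Δ=(-0.1813, 0.0658, -0.1184) → world pose (0.3343, -0.0460, -0.6763)

(0.3343, -0.0460, -0.6763)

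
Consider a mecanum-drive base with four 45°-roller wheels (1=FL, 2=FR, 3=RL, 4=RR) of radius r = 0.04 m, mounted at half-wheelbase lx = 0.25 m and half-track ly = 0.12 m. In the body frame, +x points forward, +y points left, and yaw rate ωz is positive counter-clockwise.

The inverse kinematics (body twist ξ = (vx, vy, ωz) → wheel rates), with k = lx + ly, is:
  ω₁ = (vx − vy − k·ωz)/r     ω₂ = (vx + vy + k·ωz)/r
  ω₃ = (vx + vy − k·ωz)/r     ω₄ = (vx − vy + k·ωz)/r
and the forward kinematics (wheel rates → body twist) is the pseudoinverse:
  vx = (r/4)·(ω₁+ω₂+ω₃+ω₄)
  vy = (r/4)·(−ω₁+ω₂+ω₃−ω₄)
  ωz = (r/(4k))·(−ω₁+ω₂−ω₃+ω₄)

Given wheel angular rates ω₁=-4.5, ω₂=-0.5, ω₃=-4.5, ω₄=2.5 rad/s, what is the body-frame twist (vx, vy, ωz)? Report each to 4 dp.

k = lx + ly = 0.25 + 0.12 = 0.3700
ω₁+ω₂+ω₃+ω₄ = -7.0000  →  vx = (0.04/4)·-7.0000 = -0.0700
−ω₁+ω₂+ω₃−ω₄ = -3.0000  →  vy = (0.04/4)·-3.0000 = -0.0300
−ω₁+ω₂−ω₃+ω₄ = 11.0000  →  ωz = (0.04/1.4800)·11.0000 = 0.2973

(-0.0700, -0.0300, 0.2973)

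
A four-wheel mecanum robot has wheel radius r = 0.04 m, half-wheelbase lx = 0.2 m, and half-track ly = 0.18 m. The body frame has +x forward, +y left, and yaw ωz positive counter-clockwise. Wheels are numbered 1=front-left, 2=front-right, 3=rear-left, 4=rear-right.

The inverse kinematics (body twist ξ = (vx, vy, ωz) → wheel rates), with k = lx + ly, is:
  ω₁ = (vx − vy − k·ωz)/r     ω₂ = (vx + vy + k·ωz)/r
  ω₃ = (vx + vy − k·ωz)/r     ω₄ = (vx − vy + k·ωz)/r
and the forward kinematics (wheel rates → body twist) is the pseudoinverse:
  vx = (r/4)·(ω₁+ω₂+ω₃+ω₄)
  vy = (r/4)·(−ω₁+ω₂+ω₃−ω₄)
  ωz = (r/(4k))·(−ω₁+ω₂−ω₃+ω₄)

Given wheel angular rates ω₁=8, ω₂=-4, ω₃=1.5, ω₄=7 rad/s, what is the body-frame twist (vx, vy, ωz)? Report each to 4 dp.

k = lx + ly = 0.2 + 0.18 = 0.3800
ω₁+ω₂+ω₃+ω₄ = 12.5000  →  vx = (0.04/4)·12.5000 = 0.1250
−ω₁+ω₂+ω₃−ω₄ = -17.5000  →  vy = (0.04/4)·-17.5000 = -0.1750
−ω₁+ω₂−ω₃+ω₄ = -6.5000  →  ωz = (0.04/1.5200)·-6.5000 = -0.1711

(0.1250, -0.1750, -0.1711)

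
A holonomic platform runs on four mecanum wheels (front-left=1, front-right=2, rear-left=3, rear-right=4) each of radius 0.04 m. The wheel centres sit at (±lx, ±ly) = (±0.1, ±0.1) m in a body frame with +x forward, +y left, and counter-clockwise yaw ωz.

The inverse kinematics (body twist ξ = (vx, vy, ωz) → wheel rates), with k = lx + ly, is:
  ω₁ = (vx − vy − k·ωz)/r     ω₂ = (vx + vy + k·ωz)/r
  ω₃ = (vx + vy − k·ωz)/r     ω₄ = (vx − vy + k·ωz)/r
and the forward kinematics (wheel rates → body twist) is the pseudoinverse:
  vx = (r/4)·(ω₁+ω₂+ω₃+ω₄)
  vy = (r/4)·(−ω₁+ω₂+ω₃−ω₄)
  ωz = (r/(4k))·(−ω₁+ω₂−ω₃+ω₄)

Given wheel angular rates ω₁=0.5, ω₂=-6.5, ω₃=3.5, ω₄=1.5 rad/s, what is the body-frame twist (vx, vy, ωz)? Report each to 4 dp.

(-0.0100, -0.0500, -0.4500)

k = lx + ly = 0.1 + 0.1 = 0.2000
ω₁+ω₂+ω₃+ω₄ = -1.0000  →  vx = (0.04/4)·-1.0000 = -0.0100
−ω₁+ω₂+ω₃−ω₄ = -5.0000  →  vy = (0.04/4)·-5.0000 = -0.0500
−ω₁+ω₂−ω₃+ω₄ = -9.0000  →  ωz = (0.04/0.8000)·-9.0000 = -0.4500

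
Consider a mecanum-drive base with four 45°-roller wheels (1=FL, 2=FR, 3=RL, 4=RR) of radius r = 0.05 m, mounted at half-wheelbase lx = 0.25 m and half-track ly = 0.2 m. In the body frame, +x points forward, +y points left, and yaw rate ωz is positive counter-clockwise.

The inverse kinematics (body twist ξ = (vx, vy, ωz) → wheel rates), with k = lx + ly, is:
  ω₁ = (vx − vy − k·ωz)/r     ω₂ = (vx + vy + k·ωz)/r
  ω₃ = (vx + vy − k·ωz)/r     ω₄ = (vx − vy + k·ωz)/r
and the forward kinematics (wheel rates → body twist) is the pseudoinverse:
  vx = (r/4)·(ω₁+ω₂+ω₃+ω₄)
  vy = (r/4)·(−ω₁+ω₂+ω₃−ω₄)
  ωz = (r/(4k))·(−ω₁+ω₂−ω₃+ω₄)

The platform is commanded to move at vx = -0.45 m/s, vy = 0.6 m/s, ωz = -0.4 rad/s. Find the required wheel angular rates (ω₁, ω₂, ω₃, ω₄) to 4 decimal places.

k = lx + ly = 0.25 + 0.2 = 0.4500;  k·ωz = 0.4500·-0.4 = -0.1800
ω₁ (FL) = (vx − vy − k·ωz)/r = -0.8700/0.05 = -17.4000
ω₂ (FR) = (vx + vy + k·ωz)/r = -0.0300/0.05 = -0.6000
ω₃ (RL) = (vx + vy − k·ωz)/r = 0.3300/0.05 = 6.6000
ω₄ (RR) = (vx − vy + k·ωz)/r = -1.2300/0.05 = -24.6000

(-17.4000, -0.6000, 6.6000, -24.6000)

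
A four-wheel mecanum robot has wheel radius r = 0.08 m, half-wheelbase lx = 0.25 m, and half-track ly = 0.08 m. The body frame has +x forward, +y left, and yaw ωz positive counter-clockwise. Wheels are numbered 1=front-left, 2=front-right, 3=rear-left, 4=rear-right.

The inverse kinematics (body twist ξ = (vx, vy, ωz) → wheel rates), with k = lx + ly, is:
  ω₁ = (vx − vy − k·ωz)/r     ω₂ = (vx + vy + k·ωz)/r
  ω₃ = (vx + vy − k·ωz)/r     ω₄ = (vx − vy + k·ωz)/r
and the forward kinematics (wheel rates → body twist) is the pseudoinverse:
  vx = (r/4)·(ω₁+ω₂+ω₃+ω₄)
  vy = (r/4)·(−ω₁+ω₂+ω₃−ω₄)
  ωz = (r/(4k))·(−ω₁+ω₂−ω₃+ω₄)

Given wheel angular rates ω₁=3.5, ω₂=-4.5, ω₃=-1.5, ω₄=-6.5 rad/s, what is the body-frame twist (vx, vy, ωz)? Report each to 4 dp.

k = lx + ly = 0.25 + 0.08 = 0.3300
ω₁+ω₂+ω₃+ω₄ = -9.0000  →  vx = (0.08/4)·-9.0000 = -0.1800
−ω₁+ω₂+ω₃−ω₄ = -3.0000  →  vy = (0.08/4)·-3.0000 = -0.0600
−ω₁+ω₂−ω₃+ω₄ = -13.0000  →  ωz = (0.08/1.3200)·-13.0000 = -0.7879

(-0.1800, -0.0600, -0.7879)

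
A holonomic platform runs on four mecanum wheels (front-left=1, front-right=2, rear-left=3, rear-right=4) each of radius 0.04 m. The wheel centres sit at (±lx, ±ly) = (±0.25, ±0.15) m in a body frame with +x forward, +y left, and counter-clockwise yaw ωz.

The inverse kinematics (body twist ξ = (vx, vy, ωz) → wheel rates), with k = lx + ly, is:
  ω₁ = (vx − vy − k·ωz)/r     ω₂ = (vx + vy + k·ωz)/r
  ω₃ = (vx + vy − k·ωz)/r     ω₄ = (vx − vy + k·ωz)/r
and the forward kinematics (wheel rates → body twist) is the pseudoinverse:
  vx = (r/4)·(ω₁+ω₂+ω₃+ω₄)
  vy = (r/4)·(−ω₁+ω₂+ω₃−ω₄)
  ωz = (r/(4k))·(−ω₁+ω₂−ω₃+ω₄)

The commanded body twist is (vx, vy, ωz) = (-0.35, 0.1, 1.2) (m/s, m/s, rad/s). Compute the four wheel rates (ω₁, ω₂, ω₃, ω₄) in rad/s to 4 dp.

k = lx + ly = 0.25 + 0.15 = 0.4000;  k·ωz = 0.4000·1.2 = 0.4800
ω₁ (FL) = (vx − vy − k·ωz)/r = -0.9300/0.04 = -23.2500
ω₂ (FR) = (vx + vy + k·ωz)/r = 0.2300/0.04 = 5.7500
ω₃ (RL) = (vx + vy − k·ωz)/r = -0.7300/0.04 = -18.2500
ω₄ (RR) = (vx − vy + k·ωz)/r = 0.0300/0.04 = 0.7500

(-23.2500, 5.7500, -18.2500, 0.7500)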